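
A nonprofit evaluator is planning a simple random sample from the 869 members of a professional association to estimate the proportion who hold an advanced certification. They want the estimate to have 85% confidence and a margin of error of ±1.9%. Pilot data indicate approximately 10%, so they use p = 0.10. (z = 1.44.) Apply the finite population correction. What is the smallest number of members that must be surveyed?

Unadjusted: n₀ = 1.44² × 0.10 × 0.90 / 0.019² ≈ 516.96, so n₀ = 517.
Finite population correction with N = 869: n = n₀ / (1 + (n₀−1)/N) = 517 / (1 + 516/869) = 517 / 1.5938 ≈ 324.38.
Rounding up, n = 325.

325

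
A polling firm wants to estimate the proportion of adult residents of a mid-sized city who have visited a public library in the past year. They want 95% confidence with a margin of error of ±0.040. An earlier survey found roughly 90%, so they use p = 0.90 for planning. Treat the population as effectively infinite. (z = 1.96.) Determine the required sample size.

With p = 0.90, p(1−p) = 0.0900.
n = z²·p(1−p)/E² = 1.96² × 0.0900 / 0.040² = 3.8416 × 0.0900 / 0.001600 ≈ 216.09.
Rounding up gives n = 217.

217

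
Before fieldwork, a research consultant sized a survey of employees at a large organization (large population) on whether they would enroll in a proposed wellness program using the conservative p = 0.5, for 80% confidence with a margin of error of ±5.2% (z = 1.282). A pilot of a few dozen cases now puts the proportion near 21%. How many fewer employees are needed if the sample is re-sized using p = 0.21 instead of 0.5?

51

Conservative (p = 0.5): n = 1.282² × 0.25 / 0.052² ≈ 151.95 → 152.
Using p = 0.21: p(1−p) = 0.1659, so n = 1.282² × 0.1659 / 0.052² ≈ 100.84 → 101.
Reduction: 152 − 101 = 51.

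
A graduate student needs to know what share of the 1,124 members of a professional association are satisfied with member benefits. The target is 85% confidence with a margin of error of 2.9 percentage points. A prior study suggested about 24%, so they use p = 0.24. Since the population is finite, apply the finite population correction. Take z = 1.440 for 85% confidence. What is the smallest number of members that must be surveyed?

Unadjusted: n₀ = 1.440² × 0.24 × 0.76 / 0.029² ≈ 449.73, so n₀ = 450.
Finite population correction with N = 1,124: n = n₀ / (1 + (n₀−1)/N) = 450 / (1 + 449/1124) = 450 / 1.3995 ≈ 321.55.
Rounding up, n = 322.

322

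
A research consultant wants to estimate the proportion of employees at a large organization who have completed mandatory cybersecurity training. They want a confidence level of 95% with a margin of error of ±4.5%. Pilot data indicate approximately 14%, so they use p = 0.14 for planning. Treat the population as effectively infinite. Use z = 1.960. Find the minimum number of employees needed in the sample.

229

With p = 0.14, p(1−p) = 0.1204.
n = z²·p(1−p)/E² = 1.960² × 0.1204 / 0.045² = 3.8416 × 0.1204 / 0.002025 ≈ 228.41.
Rounding up gives n = 229.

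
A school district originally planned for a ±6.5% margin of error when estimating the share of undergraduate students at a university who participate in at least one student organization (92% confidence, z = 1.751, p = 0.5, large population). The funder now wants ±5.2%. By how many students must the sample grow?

102

At ±6.5%: n = 1.751² × 0.2500 / 0.065² ≈ 181.42 → 182.
At ±5.2%: n = 1.751² × 0.2500 / 0.052² ≈ 283.47 → 284.
Additional respondents: 284 − 182 = 102.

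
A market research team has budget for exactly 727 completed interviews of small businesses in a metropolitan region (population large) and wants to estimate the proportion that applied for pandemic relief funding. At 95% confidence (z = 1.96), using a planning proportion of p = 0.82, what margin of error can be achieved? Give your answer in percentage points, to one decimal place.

SE(p̂) = √[p(1−p)/n] = √[0.1476/727] = 0.01425.
E = z × SE = 1.96 × 0.01425 = 0.02793, or 2.8 percentage points.

2.8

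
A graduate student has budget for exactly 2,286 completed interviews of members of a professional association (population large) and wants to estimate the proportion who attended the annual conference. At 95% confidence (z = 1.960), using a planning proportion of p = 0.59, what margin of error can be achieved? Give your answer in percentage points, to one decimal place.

SE(p̂) = √[p(1−p)/n] = √[0.2419/2286] = 0.01029.
E = z × SE = 1.960 × 0.01029 = 0.02016, or 2.0 percentage points.

2.0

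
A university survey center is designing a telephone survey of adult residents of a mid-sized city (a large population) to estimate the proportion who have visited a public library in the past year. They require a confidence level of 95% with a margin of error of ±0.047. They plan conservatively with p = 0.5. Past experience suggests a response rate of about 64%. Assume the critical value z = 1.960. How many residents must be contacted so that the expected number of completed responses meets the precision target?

Completed interviews needed: n₀ = 1.960² × 0.2500 / 0.047² ≈ 434.77 → 435.
At a 64% response rate, contacts needed = 435 / 0.64 ≈ 679.69 → 680.

680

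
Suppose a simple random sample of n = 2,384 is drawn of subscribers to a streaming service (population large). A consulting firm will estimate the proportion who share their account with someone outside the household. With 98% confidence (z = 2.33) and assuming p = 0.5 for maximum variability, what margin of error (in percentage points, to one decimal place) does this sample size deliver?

2.4

SE(p̂) = √[p(1−p)/n] = √[0.2500/2384] = 0.01024.
E = z × SE = 2.33 × 0.01024 = 0.02386, or 2.4 percentage points.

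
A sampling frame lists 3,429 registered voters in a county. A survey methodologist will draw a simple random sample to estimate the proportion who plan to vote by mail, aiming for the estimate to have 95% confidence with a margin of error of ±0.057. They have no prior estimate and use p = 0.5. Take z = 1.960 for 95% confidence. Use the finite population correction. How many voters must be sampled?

273

Unadjusted: n₀ = 1.960² × 0.50 × 0.50 / 0.057² ≈ 295.60, so n₀ = 296.
Finite population correction with N = 3,429: n = n₀ / (1 + (n₀−1)/N) = 296 / (1 + 295/3429) = 296 / 1.0860 ≈ 272.55.
Rounding up, n = 273.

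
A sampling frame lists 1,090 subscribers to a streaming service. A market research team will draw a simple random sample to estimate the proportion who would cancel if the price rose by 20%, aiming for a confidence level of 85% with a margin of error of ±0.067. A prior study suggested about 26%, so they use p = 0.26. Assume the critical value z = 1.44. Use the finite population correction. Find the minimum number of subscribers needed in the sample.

83

Unadjusted: n₀ = 1.44² × 0.26 × 0.74 / 0.067² ≈ 88.88, so n₀ = 89.
Finite population correction with N = 1,090: n = n₀ / (1 + (n₀−1)/N) = 89 / (1 + 88/1090) = 89 / 1.0807 ≈ 82.35.
Rounding up, n = 83.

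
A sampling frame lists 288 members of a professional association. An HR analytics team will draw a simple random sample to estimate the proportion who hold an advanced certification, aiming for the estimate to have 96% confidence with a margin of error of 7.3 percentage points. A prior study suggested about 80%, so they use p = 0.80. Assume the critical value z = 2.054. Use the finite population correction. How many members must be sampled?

Unadjusted: n₀ = 2.054² × 0.80 × 0.20 / 0.073² ≈ 126.67, so n₀ = 127.
Finite population correction with N = 288: n = n₀ / (1 + (n₀−1)/N) = 127 / (1 + 126/288) = 127 / 1.4375 ≈ 88.35.
Rounding up, n = 89.

89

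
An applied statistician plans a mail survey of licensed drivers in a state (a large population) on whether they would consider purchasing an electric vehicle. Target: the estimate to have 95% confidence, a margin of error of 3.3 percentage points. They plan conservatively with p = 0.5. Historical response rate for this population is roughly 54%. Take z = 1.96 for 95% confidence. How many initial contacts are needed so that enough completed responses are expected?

1634

Completed interviews needed: n₀ = 1.96² × 0.2500 / 0.033² ≈ 881.91 → 882.
At a 54% response rate, contacts needed = 882 / 0.54 ≈ 1633.33 → 1634.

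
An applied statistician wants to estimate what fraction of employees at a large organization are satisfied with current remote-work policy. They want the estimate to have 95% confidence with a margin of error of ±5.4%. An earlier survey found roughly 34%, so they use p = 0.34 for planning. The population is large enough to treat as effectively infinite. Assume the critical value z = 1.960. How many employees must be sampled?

With p = 0.34, p(1−p) = 0.2244.
n = z²·p(1−p)/E² = 1.960² × 0.2244 / 0.054² = 3.8416 × 0.2244 / 0.002916 ≈ 295.63.
Rounding up gives n = 296.

296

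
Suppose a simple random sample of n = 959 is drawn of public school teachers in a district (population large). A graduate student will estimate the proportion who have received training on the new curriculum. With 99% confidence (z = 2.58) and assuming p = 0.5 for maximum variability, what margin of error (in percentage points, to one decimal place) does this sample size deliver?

SE(p̂) = √[p(1−p)/n] = √[0.2500/959] = 0.01615.
E = z × SE = 2.58 × 0.01615 = 0.04166, or 4.2 percentage points.

4.2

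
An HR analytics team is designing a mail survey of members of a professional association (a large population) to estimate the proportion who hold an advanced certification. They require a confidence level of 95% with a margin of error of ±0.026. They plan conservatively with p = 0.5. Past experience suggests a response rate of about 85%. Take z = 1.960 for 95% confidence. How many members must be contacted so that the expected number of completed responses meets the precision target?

Completed interviews needed: n₀ = 1.960² × 0.2500 / 0.026² ≈ 1420.71 → 1421.
At an 85% response rate, contacts needed = 1421 / 0.85 ≈ 1671.76 → 1672.

1672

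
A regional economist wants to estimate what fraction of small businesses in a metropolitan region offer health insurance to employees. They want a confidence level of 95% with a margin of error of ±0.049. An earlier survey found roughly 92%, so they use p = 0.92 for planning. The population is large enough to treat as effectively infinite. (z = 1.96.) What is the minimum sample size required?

118

With p = 0.92, p(1−p) = 0.0736.
n = z²·p(1−p)/E² = 1.96² × 0.0736 / 0.049² = 3.8416 × 0.0736 / 0.002401 ≈ 117.76.
Rounding up gives n = 118.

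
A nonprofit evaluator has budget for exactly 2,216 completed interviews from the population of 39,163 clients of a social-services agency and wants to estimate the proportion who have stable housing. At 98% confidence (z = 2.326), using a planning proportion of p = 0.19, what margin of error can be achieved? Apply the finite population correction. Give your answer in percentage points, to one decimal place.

1.9

Finite-population factor: (N−n)/(N−1) = (39163−2216)/(39163−1) = 0.9434.
SE(p̂) = √[p(1−p)/n · (N−n)/(N−1)] = √[0.1539/2216 × 0.9434] = 0.00809.
E = z × SE = 2.326 × 0.00809 = 0.01883 ≈ 1.9 percentage points.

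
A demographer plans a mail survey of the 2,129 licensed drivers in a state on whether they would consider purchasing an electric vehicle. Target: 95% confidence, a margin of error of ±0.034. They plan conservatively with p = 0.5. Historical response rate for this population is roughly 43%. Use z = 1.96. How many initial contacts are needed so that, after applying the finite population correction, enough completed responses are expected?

Completed interviews needed (unadjusted): n₀ = 1.96² × 0.2500 / 0.034² ≈ 830.80 → 831.
FPC for N = 2,129: n = 831 / (1 + 830/2129) = 831 / 1.3899 ≈ 597.90 → 598.
At a 43% response rate, contacts needed = 598 / 0.43 ≈ 1390.70 → 1391.

1391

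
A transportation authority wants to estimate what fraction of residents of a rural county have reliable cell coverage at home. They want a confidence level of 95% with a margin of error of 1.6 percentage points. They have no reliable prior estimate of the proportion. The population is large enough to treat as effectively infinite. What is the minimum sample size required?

For 95% confidence, z = 1.96.
With no prior estimate, use p = 0.5, giving p(1−p) = 0.25.
n = z²·p(1−p)/E² = 1.96² × 0.2500 / 0.016² = 3.8416 × 0.2500 / 0.000256 ≈ 3751.56.
Rounding up gives n = 3752.

3752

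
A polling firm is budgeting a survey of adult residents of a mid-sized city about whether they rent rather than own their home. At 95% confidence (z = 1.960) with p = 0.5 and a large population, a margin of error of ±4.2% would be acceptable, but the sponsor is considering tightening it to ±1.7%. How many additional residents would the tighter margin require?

2779

At ±4.2%: n = 1.960² × 0.2500 / 0.042² ≈ 544.44 → 545.
At ±1.7%: n = 1.960² × 0.2500 / 0.017² ≈ 3323.18 → 3324.
Additional respondents: 3324 − 545 = 2779.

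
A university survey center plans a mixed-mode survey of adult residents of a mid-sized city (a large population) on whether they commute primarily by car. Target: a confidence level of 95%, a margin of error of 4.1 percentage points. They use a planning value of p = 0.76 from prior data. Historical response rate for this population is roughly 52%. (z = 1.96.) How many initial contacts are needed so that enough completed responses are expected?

802

Completed interviews needed: n₀ = 1.96² × 0.1824 / 0.041² ≈ 416.84 → 417.
At a 52% response rate, contacts needed = 417 / 0.52 ≈ 801.92 → 802.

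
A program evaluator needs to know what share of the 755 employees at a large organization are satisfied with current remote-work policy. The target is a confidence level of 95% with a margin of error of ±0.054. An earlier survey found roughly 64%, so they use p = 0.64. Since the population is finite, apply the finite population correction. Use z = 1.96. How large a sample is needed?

Unadjusted: n₀ = 1.96² × 0.64 × 0.36 / 0.054² ≈ 303.53, so n₀ = 304.
Finite population correction with N = 755: n = n₀ / (1 + (n₀−1)/N) = 304 / (1 + 303/755) = 304 / 1.4013 ≈ 216.94.
Rounding up, n = 217.

217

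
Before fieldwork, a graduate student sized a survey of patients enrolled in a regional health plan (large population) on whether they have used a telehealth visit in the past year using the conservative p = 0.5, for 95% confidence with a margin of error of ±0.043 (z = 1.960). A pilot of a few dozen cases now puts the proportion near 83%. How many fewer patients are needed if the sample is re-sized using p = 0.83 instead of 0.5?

226

Conservative (p = 0.5): n = 1.960² × 0.25 / 0.043² ≈ 519.42 → 520.
Using p = 0.83: p(1−p) = 0.1411, so n = 1.960² × 0.1411 / 0.043² ≈ 293.16 → 294.
Reduction: 520 − 294 = 226.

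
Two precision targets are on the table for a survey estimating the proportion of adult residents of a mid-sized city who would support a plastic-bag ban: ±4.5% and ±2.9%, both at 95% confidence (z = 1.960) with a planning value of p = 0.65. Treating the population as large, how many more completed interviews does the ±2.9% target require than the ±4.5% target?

608

At ±4.5%: n = 1.960² × 0.2275 / 0.045² ≈ 431.59 → 432.
At ±2.9%: n = 1.960² × 0.2275 / 0.029² ≈ 1039.20 → 1040.
Additional respondents: 1040 − 432 = 608.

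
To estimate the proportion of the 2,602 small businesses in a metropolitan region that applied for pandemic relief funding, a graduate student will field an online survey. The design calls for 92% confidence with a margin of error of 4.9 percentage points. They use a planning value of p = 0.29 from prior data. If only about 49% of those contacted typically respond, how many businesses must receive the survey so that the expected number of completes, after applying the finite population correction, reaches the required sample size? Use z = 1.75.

Completed interviews needed (unadjusted): n₀ = 1.75² × 0.2059 / 0.049² ≈ 262.63 → 263.
FPC for N = 2,602: n = 263 / (1 + 262/2602) = 263 / 1.1007 ≈ 238.94 → 239.
At a 49% response rate, contacts needed = 239 / 0.49 ≈ 487.76 → 488.

488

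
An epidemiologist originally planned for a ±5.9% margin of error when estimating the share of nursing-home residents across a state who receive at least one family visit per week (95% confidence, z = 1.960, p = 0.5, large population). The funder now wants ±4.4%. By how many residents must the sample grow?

221

At ±5.9%: n = 1.960² × 0.2500 / 0.059² ≈ 275.90 → 276.
At ±4.4%: n = 1.960² × 0.2500 / 0.044² ≈ 496.07 → 497.
Additional respondents: 497 − 276 = 221.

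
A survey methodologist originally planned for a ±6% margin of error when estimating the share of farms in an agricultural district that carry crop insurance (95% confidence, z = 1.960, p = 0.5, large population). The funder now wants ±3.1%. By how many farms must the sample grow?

733

At ±6%: n = 1.960² × 0.2500 / 0.060² ≈ 266.78 → 267.
At ±3.1%: n = 1.960² × 0.2500 / 0.031² ≈ 999.38 → 1000.
Additional respondents: 1000 − 267 = 733.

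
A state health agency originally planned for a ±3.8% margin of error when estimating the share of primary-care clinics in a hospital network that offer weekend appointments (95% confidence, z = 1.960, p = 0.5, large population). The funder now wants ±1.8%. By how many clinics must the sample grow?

2299

At ±3.8%: n = 1.960² × 0.2500 / 0.038² ≈ 665.10 → 666.
At ±1.8%: n = 1.960² × 0.2500 / 0.018² ≈ 2964.20 → 2965.
Additional respondents: 2965 − 666 = 2299.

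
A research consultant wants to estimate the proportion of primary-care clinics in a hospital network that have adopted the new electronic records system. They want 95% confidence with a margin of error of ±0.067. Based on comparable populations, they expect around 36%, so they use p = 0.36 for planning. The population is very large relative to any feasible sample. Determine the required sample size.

198

For 95% confidence, z = 1.960.
With p = 0.36, p(1−p) = 0.2304.
n = z²·p(1−p)/E² = 1.960² × 0.2304 / 0.067² = 3.8416 × 0.2304 / 0.004489 ≈ 197.17.
Rounding up gives n = 198.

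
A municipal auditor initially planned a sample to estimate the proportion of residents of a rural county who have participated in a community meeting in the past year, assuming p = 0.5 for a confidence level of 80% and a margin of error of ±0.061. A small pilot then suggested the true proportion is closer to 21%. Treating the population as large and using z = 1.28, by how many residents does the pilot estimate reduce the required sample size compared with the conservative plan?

37

Conservative (p = 0.5): n = 1.28² × 0.25 / 0.061² ≈ 110.08 → 111.
Using p = 0.21: p(1−p) = 0.1659, so n = 1.28² × 0.1659 / 0.061² ≈ 73.05 → 74.
Reduction: 111 − 74 = 37.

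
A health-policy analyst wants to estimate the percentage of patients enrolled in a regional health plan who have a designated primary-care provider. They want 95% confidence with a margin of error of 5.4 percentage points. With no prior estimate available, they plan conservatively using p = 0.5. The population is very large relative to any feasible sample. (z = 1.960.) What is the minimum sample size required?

With p = 0.5, p(1−p) = 0.25.
n = z²·p(1−p)/E² = 1.960² × 0.2500 / 0.054² = 3.8416 × 0.2500 / 0.002916 ≈ 329.36.
Rounding up gives n = 330.

330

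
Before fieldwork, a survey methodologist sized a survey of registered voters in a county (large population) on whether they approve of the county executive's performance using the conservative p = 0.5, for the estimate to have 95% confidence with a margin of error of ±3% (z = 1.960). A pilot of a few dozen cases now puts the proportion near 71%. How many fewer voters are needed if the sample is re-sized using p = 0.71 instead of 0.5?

Conservative (p = 0.5): n = 1.960² × 0.25 / 0.030² ≈ 1067.11 → 1068.
Using p = 0.71: p(1−p) = 0.2059, so n = 1.960² × 0.2059 / 0.030² ≈ 878.87 → 879.
Reduction: 1068 − 879 = 189.

189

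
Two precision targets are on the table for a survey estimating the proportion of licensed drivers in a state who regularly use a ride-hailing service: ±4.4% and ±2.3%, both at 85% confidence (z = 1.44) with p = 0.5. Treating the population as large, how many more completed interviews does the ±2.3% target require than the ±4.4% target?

712

At ±4.4%: n = 1.44² × 0.2500 / 0.044² ≈ 267.77 → 268.
At ±2.3%: n = 1.44² × 0.2500 / 0.023² ≈ 979.96 → 980.
Additional respondents: 980 − 268 = 712.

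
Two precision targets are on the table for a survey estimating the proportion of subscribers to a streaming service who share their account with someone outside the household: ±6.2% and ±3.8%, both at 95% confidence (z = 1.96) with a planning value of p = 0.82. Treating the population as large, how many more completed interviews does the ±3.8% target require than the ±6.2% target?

245

At ±6.2%: n = 1.96² × 0.1476 / 0.062² ≈ 147.51 → 148.
At ±3.8%: n = 1.96² × 0.1476 / 0.038² ≈ 392.67 → 393.
Additional respondents: 393 − 148 = 245.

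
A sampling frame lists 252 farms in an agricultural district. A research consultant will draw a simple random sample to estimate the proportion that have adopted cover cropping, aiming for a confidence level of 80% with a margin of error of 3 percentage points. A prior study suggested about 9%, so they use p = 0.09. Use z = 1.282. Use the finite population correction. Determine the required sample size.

95

Unadjusted: n₀ = 1.282² × 0.09 × 0.91 / 0.030² ≈ 149.56, so n₀ = 150.
Finite population correction with N = 252: n = n₀ / (1 + (n₀−1)/N) = 150 / (1 + 149/252) = 150 / 1.5913 ≈ 94.26.
Rounding up, n = 95.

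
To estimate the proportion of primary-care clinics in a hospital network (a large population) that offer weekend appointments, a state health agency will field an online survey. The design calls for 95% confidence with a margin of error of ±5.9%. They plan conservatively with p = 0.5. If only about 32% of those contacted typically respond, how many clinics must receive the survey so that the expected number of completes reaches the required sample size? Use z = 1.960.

863

Completed interviews needed: n₀ = 1.960² × 0.2500 / 0.059² ≈ 275.90 → 276.
At a 32% response rate, contacts needed = 276 / 0.32 ≈ 862.50 → 863.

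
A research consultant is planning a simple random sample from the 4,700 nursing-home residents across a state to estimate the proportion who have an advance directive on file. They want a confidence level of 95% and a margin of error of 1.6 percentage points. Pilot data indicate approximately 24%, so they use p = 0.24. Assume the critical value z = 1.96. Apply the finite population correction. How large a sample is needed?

1731

Unadjusted: n₀ = 1.96² × 0.24 × 0.76 / 0.016² ≈ 2737.14, so n₀ = 2738.
Finite population correction with N = 4,700: n = n₀ / (1 + (n₀−1)/N) = 2738 / (1 + 2737/4700) = 2738 / 1.5823 ≈ 1730.35.
Rounding up, n = 1731.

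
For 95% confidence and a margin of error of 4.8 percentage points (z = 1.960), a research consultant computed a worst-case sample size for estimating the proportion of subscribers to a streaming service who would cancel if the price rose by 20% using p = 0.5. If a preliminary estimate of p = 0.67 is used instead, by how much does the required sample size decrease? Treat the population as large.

Conservative (p = 0.5): n = 1.960² × 0.25 / 0.048² ≈ 416.84 → 417.
Using p = 0.67: p(1−p) = 0.2211, so n = 1.960² × 0.2211 / 0.048² ≈ 368.65 → 369.
Reduction: 417 − 369 = 48.

48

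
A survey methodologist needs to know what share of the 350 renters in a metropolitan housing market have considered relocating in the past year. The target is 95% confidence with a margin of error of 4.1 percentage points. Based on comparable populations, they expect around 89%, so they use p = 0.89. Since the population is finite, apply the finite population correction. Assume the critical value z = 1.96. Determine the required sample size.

137

Unadjusted: n₀ = 1.96² × 0.89 × 0.11 / 0.041² ≈ 223.73, so n₀ = 224.
Finite population correction with N = 350: n = n₀ / (1 + (n₀−1)/N) = 224 / (1 + 223/350) = 224 / 1.6371 ≈ 136.82.
Rounding up, n = 137.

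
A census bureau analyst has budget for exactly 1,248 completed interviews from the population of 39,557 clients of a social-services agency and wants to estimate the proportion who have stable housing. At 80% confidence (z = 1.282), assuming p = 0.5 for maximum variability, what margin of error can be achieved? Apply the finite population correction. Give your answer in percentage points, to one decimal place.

1.8

Finite-population factor: (N−n)/(N−1) = (39557−1248)/(39557−1) = 0.9685.
SE(p̂) = √[p(1−p)/n · (N−n)/(N−1)] = √[0.2500/1248 × 0.9685] = 0.01393.
E = z × SE = 1.282 × 0.01393 = 0.01786 ≈ 1.8 percentage points.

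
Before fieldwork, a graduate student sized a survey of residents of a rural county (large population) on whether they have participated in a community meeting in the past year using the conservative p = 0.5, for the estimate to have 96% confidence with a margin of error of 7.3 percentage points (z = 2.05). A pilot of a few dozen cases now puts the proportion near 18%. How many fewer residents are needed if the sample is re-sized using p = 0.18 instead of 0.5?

Conservative (p = 0.5): n = 2.05² × 0.25 / 0.073² ≈ 197.15 → 198.
Using p = 0.18: p(1−p) = 0.1476, so n = 2.05² × 0.1476 / 0.073² ≈ 116.40 → 117.
Reduction: 198 − 117 = 81.

81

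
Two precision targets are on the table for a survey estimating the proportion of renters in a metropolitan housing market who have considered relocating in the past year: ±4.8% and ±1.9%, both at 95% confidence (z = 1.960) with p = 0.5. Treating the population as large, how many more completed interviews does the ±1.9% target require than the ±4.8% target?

At ±4.8%: n = 1.960² × 0.2500 / 0.048² ≈ 416.84 → 417.
At ±1.9%: n = 1.960² × 0.2500 / 0.019² ≈ 2660.39 → 2661.
Additional respondents: 2661 − 417 = 2244.

2244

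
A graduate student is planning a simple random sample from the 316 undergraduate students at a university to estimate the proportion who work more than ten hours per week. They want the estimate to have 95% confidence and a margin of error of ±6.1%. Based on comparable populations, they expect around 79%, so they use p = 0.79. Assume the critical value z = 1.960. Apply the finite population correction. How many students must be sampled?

112

Unadjusted: n₀ = 1.960² × 0.79 × 0.21 / 0.061² ≈ 171.28, so n₀ = 172.
Finite population correction with N = 316: n = n₀ / (1 + (n₀−1)/N) = 172 / (1 + 171/316) = 172 / 1.5411 ≈ 111.61.
Rounding up, n = 112.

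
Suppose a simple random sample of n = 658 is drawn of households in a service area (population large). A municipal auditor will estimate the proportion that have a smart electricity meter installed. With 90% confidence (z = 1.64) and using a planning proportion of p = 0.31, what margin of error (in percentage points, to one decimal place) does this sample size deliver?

3.0

SE(p̂) = √[p(1−p)/n] = √[0.2139/658] = 0.01803.
E = z × SE = 1.64 × 0.01803 = 0.02957, or 3.0 percentage points.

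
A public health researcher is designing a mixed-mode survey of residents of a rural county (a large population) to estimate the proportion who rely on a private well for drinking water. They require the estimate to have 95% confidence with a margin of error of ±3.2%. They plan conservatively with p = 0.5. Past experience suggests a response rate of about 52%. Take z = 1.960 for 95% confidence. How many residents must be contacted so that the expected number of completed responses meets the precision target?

Completed interviews needed: n₀ = 1.960² × 0.2500 / 0.032² ≈ 937.89 → 938.
At a 52% response rate, contacts needed = 938 / 0.52 ≈ 1803.85 → 1804.

1804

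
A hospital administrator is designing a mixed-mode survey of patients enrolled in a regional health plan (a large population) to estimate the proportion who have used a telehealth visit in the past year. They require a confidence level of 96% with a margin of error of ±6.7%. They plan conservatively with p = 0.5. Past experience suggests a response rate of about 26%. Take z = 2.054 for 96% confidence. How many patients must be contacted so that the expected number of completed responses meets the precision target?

904

Completed interviews needed: n₀ = 2.054² × 0.2500 / 0.067² ≈ 234.96 → 235.
At a 26% response rate, contacts needed = 235 / 0.26 ≈ 903.85 → 904.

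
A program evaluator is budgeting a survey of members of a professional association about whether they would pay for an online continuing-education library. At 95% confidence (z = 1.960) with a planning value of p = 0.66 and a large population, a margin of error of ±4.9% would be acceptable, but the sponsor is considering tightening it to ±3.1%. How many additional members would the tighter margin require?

At ±4.9%: n = 1.960² × 0.2244 / 0.049² ≈ 359.04 → 360.
At ±3.1%: n = 1.960² × 0.2244 / 0.031² ≈ 897.04 → 898.
Additional respondents: 898 − 360 = 538.

538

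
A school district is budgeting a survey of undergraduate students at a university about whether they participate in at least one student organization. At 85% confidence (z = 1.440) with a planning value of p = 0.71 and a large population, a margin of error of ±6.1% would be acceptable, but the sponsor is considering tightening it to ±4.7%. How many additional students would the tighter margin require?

79

At ±6.1%: n = 1.440² × 0.2059 / 0.061² ≈ 114.74 → 115.
At ±4.7%: n = 1.440² × 0.2059 / 0.047² ≈ 193.28 → 194.
Additional respondents: 194 − 115 = 79.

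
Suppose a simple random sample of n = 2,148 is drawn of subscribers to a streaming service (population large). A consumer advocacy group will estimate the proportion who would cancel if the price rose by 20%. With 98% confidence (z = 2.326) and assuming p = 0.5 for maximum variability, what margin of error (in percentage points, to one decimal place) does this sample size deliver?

2.5

SE(p̂) = √[p(1−p)/n] = √[0.2500/2148] = 0.01079.
E = z × SE = 2.326 × 0.01079 = 0.02509, or 2.5 percentage points.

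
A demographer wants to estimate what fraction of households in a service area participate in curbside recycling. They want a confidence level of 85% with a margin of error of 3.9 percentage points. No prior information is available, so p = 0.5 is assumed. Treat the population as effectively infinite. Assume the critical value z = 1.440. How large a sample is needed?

341

With p = 0.5, p(1−p) = 0.25.
n = z²·p(1−p)/E² = 1.440² × 0.2500 / 0.039² = 2.0736 × 0.2500 / 0.001521 ≈ 340.83.
Rounding up gives n = 341.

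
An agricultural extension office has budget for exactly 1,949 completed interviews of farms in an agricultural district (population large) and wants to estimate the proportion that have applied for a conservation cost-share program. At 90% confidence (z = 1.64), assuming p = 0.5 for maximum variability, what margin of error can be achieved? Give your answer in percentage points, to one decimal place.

1.9

SE(p̂) = √[p(1−p)/n] = √[0.2500/1949] = 0.01133.
E = z × SE = 1.64 × 0.01133 = 0.01857, or 1.9 percentage points.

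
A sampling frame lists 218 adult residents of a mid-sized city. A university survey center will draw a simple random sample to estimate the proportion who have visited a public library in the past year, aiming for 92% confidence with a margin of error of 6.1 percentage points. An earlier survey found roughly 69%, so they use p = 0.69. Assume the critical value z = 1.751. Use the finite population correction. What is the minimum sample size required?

98

Unadjusted: n₀ = 1.751² × 0.69 × 0.31 / 0.061² ≈ 176.25, so n₀ = 177.
Finite population correction with N = 218: n = n₀ / (1 + (n₀−1)/N) = 177 / (1 + 176/218) = 177 / 1.8073 ≈ 97.93.
Rounding up, n = 98.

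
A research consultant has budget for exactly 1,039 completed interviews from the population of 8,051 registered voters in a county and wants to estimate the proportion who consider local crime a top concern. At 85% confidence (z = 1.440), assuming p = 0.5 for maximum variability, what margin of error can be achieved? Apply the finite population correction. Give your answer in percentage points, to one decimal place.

2.1

Finite-population factor: (N−n)/(N−1) = (8051−1039)/(8051−1) = 0.8711.
SE(p̂) = √[p(1−p)/n · (N−n)/(N−1)] = √[0.2500/1039 × 0.8711] = 0.01448.
E = z × SE = 1.440 × 0.01448 = 0.02085 ≈ 2.1 percentage points.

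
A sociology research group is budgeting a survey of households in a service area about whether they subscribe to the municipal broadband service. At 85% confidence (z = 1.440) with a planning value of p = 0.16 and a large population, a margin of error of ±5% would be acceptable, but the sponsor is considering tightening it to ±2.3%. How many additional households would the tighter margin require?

At ±5%: n = 1.440² × 0.1344 / 0.050² ≈ 111.48 → 112.
At ±2.3%: n = 1.440² × 0.1344 / 0.023² ≈ 526.83 → 527.
Additional respondents: 527 − 112 = 415.

415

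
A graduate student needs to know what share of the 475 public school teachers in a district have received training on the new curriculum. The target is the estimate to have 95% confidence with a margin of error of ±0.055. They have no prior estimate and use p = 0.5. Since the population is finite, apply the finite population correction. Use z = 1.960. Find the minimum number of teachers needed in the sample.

191

Unadjusted: n₀ = 1.960² × 0.50 × 0.50 / 0.055² ≈ 317.49, so n₀ = 318.
Finite population correction with N = 475: n = n₀ / (1 + (n₀−1)/N) = 318 / (1 + 317/475) = 318 / 1.6674 ≈ 190.72.
Rounding up, n = 191.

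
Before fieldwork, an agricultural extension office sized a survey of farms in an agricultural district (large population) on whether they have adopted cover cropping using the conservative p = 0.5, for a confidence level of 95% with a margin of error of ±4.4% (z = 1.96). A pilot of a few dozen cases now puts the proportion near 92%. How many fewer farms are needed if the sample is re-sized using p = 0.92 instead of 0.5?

Conservative (p = 0.5): n = 1.96² × 0.25 / 0.044² ≈ 496.07 → 497.
Using p = 0.92: p(1−p) = 0.0736, so n = 1.96² × 0.0736 / 0.044² ≈ 146.04 → 147.
Reduction: 497 − 147 = 350.

350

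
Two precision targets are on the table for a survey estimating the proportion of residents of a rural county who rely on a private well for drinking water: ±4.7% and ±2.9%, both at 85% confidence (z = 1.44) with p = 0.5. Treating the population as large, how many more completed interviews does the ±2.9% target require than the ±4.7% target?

At ±4.7%: n = 1.44² × 0.2500 / 0.047² ≈ 234.68 → 235.
At ±2.9%: n = 1.44² × 0.2500 / 0.029² ≈ 616.41 → 617.
Additional respondents: 617 − 235 = 382.

382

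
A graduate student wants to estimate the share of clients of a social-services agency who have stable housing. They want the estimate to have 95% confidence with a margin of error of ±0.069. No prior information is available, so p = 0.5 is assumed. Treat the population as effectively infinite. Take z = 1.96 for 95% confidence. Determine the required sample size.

202

With p = 0.5, p(1−p) = 0.25.
n = z²·p(1−p)/E² = 1.96² × 0.2500 / 0.069² = 3.8416 × 0.2500 / 0.004761 ≈ 201.72.
Rounding up gives n = 202.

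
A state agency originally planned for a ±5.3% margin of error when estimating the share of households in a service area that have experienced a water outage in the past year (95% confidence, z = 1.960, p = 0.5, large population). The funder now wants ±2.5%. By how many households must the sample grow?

1195

At ±5.3%: n = 1.960² × 0.2500 / 0.053² ≈ 341.90 → 342.
At ±2.5%: n = 1.960² × 0.2500 / 0.025² ≈ 1536.64 → 1537.
Additional respondents: 1537 − 342 = 1195.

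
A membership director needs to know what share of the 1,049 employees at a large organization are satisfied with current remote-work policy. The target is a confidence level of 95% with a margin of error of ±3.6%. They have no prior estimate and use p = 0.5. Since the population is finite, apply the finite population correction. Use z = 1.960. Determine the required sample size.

435

Unadjusted: n₀ = 1.960² × 0.50 × 0.50 / 0.036² ≈ 741.05, so n₀ = 742.
Finite population correction with N = 1,049: n = n₀ / (1 + (n₀−1)/N) = 742 / (1 + 741/1049) = 742 / 1.7064 ≈ 434.84.
Rounding up, n = 435.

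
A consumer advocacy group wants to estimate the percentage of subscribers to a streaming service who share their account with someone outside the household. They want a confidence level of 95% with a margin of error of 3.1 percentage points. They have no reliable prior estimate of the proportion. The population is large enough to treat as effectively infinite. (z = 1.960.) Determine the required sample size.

1000

With no prior estimate, use p = 0.5, giving p(1−p) = 0.25.
n = z²·p(1−p)/E² = 1.960² × 0.2500 / 0.031² = 3.8416 × 0.2500 / 0.000961 ≈ 999.38.
Rounding up gives n = 1000.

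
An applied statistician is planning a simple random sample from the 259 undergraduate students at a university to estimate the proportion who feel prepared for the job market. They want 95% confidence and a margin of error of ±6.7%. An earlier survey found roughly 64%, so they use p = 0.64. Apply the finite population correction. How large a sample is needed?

For 95% confidence, z = 1.960.
Unadjusted: n₀ = 1.960² × 0.64 × 0.36 / 0.067² ≈ 197.17, so n₀ = 198.
Finite population correction with N = 259: n = n₀ / (1 + (n₀−1)/N) = 198 / (1 + 197/259) = 198 / 1.7606 ≈ 112.46.
Rounding up, n = 113.

113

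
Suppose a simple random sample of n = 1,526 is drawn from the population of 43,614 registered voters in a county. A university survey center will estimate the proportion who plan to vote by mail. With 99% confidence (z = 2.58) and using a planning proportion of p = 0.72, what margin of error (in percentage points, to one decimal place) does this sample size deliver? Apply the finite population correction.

2.9

Finite-population factor: (N−n)/(N−1) = (43614−1526)/(43614−1) = 0.9650.
SE(p̂) = √[p(1−p)/n · (N−n)/(N−1)] = √[0.2016/1526 × 0.9650] = 0.01129.
E = z × SE = 2.58 × 0.01129 = 0.02913 ≈ 2.9 percentage points.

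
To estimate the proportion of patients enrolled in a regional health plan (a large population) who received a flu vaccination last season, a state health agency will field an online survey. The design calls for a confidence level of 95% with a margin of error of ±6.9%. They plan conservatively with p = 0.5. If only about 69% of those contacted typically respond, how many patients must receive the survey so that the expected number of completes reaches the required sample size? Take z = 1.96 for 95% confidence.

Completed interviews needed: n₀ = 1.96² × 0.2500 / 0.069² ≈ 201.72 → 202.
At a 69% response rate, contacts needed = 202 / 0.69 ≈ 292.75 → 293.

293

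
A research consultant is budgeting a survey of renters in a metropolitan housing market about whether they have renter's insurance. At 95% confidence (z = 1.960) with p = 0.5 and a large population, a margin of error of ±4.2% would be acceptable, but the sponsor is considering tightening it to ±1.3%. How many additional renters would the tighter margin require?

At ±4.2%: n = 1.960² × 0.2500 / 0.042² ≈ 544.44 → 545.
At ±1.3%: n = 1.960² × 0.2500 / 0.013² ≈ 5682.84 → 5683.
Additional respondents: 5683 − 545 = 5138.

5138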